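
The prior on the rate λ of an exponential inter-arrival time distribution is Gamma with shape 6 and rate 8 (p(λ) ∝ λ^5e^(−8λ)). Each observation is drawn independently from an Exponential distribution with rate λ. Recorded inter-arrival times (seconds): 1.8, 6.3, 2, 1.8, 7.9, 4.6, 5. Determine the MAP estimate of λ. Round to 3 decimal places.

λ̂_MAP = 0.321

The Exponential(rate=λ) likelihood is ∝ λ^n e^(−λΣtᵢ). Here n = 7 and Σtᵢ = 1.8 + 6.3 + 2 + 1.8 + 7.9 + 4.6 + 5 = 29.4.
Posterior ∝ λ^5e^(−8λ) · λ^7e^(−29.4λ) = λ^12e^(−37.4λ), i.e. Gamma(13, 37.4).
Mode = (a−1)/b = 12/37.4 ≈ 0.321.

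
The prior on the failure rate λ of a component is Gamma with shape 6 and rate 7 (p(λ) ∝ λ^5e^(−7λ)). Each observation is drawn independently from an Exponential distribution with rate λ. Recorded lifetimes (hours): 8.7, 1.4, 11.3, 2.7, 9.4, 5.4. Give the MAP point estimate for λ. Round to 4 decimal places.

The Exponential(rate=λ) likelihood is ∝ λ^n e^(−λΣtᵢ). Here n = 6 and Σtᵢ = 8.7 + 1.4 + 11.3 + 2.7 + 9.4 + 5.4 = 38.9.
Posterior ∝ λ^5e^(−7λ) · λ^6e^(−38.9λ) = λ^11e^(−45.9λ), i.e. Gamma(12, 45.9).
Mode = (a−1)/b = 11/45.9 ≈ 0.2397.

λ̂_MAP = 0.2397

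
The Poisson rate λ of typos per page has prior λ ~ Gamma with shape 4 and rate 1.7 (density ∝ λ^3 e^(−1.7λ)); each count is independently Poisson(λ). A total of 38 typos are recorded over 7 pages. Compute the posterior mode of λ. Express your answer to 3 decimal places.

λ̂_MAP = 4.713

Σxᵢ = 38, n = 7.
Posterior ∝ λ^3e^(−1.7λ) · λ^38e^(−7λ) = λ^41e^(−8.7λ), i.e. Gamma(shape=42, rate=8.7).
The mode of a Gamma(a, b) with a ≥ 1 (shape–rate) is (a−1)/b = 41/8.7 ≈ 4.713.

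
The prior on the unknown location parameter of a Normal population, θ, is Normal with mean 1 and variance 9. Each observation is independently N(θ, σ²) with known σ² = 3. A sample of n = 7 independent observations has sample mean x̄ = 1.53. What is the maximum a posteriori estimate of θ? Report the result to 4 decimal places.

n = 7, x̄ = 1.53.
For a Normal prior and Normal likelihood with known variance, the posterior is Normal; its mode equals its mean, the precision-weighted average.
Prior precision 1/σ₀² = 1/9; data precision n/σ² = 7/3.
θ̂ = ((1/9)·1 + (7/3)·1.53) / (1/9 + 7/3) = (3313/900)/(22/9) = 3313/2200 ≈ 1.5059.

θ̂_MAP = 1.5059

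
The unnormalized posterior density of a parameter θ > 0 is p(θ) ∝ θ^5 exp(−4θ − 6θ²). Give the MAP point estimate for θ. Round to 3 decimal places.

ℓ'(θ) = 5/θ − 4 − 12θ. Setting this to zero and multiplying by θ: 12θ² + 4θ − 5 = 0.
θ = (−4 + √(4² + 4·12·5)) / (2·12) = (−4 + √256) / 24 = (−4 + 16)/24 = 1/2.
ℓ''(θ) = −5/θ² − 12 < 0, confirming a maximum.

θ̂_MAP = 0.500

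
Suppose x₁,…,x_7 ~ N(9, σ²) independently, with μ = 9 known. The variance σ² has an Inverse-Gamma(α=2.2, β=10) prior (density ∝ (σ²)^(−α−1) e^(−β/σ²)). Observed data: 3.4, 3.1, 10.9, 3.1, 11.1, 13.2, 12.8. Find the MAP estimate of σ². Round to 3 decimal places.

σ̂²_MAP = 12.021

Sum of squared deviations about the known mean: SS = (3.4−9)² + (3.1−9)² + (10.9−9)² + (3.1−9)² + (11.1−9)² + (13.2−9)² + (12.8−9)² = 141.08.
The Normal likelihood contributes (σ²)^(−n/2) exp(−SS/(2σ²)), so the posterior is Inverse-Gamma(α + n/2, β + SS/2) = Inverse-Gamma(5.7, 80.54).
The mode of Inverse-Gamma(a, b) is b/(a+1) = 80.54/6.7 ≈ 12.021.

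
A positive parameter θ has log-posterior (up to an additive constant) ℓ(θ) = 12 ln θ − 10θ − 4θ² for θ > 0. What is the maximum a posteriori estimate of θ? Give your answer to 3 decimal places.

ℓ'(θ) = 12/θ − 10 − 8θ. Setting this to zero and multiplying by θ: 8θ² + 10θ − 12 = 0.
θ = (−10 + √(10² + 4·8·12)) / (2·8) = (−10 + √484) / 16 = (−10 + 22)/16 = 3/4.
ℓ''(θ) = −12/θ² − 8 < 0, confirming a maximum.

θ̂_MAP = 0.750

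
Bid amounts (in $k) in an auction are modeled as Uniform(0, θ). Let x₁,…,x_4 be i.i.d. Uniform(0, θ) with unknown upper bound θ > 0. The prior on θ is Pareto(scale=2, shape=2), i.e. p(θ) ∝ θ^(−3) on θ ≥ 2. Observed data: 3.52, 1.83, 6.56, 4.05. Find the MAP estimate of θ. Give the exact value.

The Uniform(0, θ) likelihood is θ^(−n) for θ ≥ max(xᵢ), zero otherwise. Here max(xᵢ) = 6.56.
Posterior ∝ θ^(−3) · θ^(−4) = θ^(−7) on θ ≥ max(2, 6.56) = 6.56.
This density is strictly decreasing in θ, so the posterior mode lies at the lower boundary of the support.

θ̂_MAP = 6.56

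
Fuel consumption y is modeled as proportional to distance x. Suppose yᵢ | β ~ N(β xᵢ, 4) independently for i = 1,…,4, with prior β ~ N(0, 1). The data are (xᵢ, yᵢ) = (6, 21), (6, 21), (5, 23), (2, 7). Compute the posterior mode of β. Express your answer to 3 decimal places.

β̂_MAP = 3.629

log p(β | y) = −Σ(yᵢ − βxᵢ)²/(2·4) − β²/(2·1) + const.
Setting the derivative to zero: Σxᵢ(yᵢ − βxᵢ)/4 − β/1 = 0, so β = Σxᵢyᵢ / (Σxᵢ² + σ²/τ²).
Σxᵢyᵢ = 6·21 + 6·21 + 5·23 + 2·7 = 381; Σxᵢ² = 101; σ²/τ² = 4.
β̂_MAP = 381 / (101 + 4) = 381/105 ≈ 3.629.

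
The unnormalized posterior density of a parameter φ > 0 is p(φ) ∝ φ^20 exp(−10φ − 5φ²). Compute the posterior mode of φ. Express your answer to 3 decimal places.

ℓ'(φ) = 20/φ − 10 − 10φ. Setting this to zero and multiplying by φ: 10φ² + 10φ − 20 = 0.
φ = (−10 + √(10² + 4·10·20)) / (2·10) = (−10 + √900) / 20 = (−10 + 30)/20 = 1.
ℓ''(φ) = −20/φ² − 10 < 0, confirming a maximum.

φ̂_MAP = 1.000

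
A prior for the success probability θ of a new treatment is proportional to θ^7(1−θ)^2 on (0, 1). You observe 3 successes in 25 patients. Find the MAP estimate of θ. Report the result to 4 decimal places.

The prior density ∝ θ^7(1−θ)^2 is the kernel of Beta(8, 3).
Data: 3 successes in 25 trials. The binomial likelihood contributes θ^3(1−θ)^22, so the posterior is Beta(8+3, 3+22) = Beta(11, 25).
For Beta(a, b) with a, b > 1 the mode is (a−1)/(a+b−2) = 10/34 ≈ 0.2941.

θ̂_MAP = 0.2941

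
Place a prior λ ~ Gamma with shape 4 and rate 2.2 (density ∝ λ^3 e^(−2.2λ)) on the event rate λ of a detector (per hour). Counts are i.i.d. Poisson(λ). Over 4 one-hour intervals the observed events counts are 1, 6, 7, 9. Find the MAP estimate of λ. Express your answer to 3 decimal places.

Σxᵢ = 1+6+7+9 = 23, with n = 4.
Posterior ∝ λ^3e^(−2.2λ) · λ^23e^(−4λ) = λ^26e^(−6.2λ), i.e. Gamma(shape=27, rate=6.2).
The mode of a Gamma(a, b) with a ≥ 1 (shape–rate) is (a−1)/b = 26/6.2 ≈ 4.194.

λ̂_MAP = 4.194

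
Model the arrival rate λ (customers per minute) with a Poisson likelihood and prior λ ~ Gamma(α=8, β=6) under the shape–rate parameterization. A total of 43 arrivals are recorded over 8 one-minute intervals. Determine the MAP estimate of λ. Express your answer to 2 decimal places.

λ̂_MAP = 3.57

Σxᵢ = 43, n = 8.
Posterior ∝ λ^7e^(−6λ) · λ^43e^(−8λ) = λ^50e^(−14λ), i.e. Gamma(shape=51, rate=14).
The mode of a Gamma(a, b) with a ≥ 1 (shape–rate) is (a−1)/b = 50/14 ≈ 3.57.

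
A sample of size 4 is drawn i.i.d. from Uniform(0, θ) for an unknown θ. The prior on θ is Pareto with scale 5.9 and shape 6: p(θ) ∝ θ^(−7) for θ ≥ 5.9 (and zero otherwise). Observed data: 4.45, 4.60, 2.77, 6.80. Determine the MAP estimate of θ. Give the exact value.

θ̂_MAP = 6.80

The Uniform(0, θ) likelihood is θ^(−n) for θ ≥ max(xᵢ), zero otherwise. Here max(xᵢ) = 6.80.
Posterior ∝ θ^(−7) · θ^(−4) = θ^(−11) on θ ≥ max(5.9, 6.80) = 6.80.
This density is strictly decreasing in θ, so the posterior mode lies at the lower boundary of the support.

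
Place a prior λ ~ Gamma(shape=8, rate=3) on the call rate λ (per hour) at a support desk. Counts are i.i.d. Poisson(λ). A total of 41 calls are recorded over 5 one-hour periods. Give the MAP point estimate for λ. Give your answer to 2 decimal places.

λ̂_MAP = 6.00

Σxᵢ = 41, n = 5.
Posterior ∝ λ^7e^(−3λ) · λ^41e^(−5λ) = λ^48e^(−8λ), i.e. Gamma(shape=49, rate=8).
The mode of a Gamma(a, b) with a ≥ 1 (shape–rate) is (a−1)/b = 48/8 ≈ 6.00.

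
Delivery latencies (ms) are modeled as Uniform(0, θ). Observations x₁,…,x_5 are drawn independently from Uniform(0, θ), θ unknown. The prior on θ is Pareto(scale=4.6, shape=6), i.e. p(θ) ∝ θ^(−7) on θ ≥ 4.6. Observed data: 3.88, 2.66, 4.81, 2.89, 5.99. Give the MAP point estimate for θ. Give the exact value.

θ̂_MAP = 5.99

The Uniform(0, θ) likelihood is θ^(−n) for θ ≥ max(xᵢ), zero otherwise. Here max(xᵢ) = 5.99.
Posterior ∝ θ^(−7) · θ^(−5) = θ^(−12) on θ ≥ max(4.6, 5.99) = 5.99.
This density is strictly decreasing in θ, so the posterior mode lies at the lower boundary of the support.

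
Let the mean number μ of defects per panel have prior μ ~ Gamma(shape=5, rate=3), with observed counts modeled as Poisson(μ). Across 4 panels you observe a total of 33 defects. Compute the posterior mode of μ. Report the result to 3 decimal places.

μ̂_MAP = 5.286

Σxᵢ = 33, n = 4.
Posterior ∝ μ^4e^(−3μ) · μ^33e^(−4μ) = μ^37e^(−7μ), i.e. Gamma(shape=38, rate=7).
The mode of a Gamma(a, b) with a ≥ 1 (shape–rate) is (a−1)/b = 37/7 ≈ 5.286.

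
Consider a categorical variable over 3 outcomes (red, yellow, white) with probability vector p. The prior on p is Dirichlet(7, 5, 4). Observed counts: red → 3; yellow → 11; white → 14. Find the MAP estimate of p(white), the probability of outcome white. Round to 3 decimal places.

The posterior is Dirichlet(αᵢ + nᵢ) = Dirichlet(10, 16, 18).
For a Dirichlet(a₁,…,a_K) with all aᵢ > 1, the mode has j-th component (aⱼ − 1)/(Σaᵢ − K).
Here Σaᵢ = 44 and K = 3, so p(white) = (18 − 1)/(44 − 3) = 17/41 ≈ 0.415.

MAP estimate of p(white) = 0.415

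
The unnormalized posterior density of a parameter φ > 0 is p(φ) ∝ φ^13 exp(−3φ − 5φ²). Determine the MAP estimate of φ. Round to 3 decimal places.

ℓ'(φ) = 13/φ − 3 − 10φ. Setting this to zero and multiplying by φ: 10φ² + 3φ − 13 = 0.
φ = (−3 + √(3² + 4·10·13)) / (2·10) = (−3 + √529) / 20 = (−3 + 23)/20 = 1.
ℓ''(φ) = −13/φ² − 10 < 0, confirming a maximum.

φ̂_MAP = 1.000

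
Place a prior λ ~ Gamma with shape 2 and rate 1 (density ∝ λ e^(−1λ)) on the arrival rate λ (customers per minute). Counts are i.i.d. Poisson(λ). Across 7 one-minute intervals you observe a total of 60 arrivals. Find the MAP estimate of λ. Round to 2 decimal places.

λ̂_MAP = 7.63

Σxᵢ = 60, n = 7.
Posterior ∝ λe^(−1λ) · λ^60e^(−7λ) = λ^61e^(−8λ), i.e. Gamma(shape=62, rate=8).
The mode of a Gamma(a, b) with a ≥ 1 (shape–rate) is (a−1)/b = 61/8 ≈ 7.63.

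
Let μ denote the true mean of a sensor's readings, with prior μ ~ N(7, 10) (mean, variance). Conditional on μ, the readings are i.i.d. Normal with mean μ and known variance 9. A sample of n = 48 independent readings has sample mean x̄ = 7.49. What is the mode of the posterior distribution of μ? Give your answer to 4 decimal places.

n = 48, x̄ = 7.49.
For a Normal prior and Normal likelihood with known variance, the posterior is Normal; its mode equals its mean, the precision-weighted average.
Prior precision 1/σ₀² = 1/10 = 0.1; data precision n/σ² = 48/9 = 16/3.
μ̂ = (0.1·7 + (16/3)·7.49) / (0.1 + 16/3) = (6097/150)/(163/30) = 6097/815 ≈ 7.4810.

μ̂_MAP = 7.4810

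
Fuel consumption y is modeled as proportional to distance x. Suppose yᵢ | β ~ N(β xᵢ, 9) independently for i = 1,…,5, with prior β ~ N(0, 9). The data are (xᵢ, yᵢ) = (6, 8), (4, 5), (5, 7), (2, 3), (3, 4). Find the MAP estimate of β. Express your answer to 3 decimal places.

log p(β | y) = −Σ(yᵢ − βxᵢ)²/(2·9) − β²/(2·9) + const.
Setting the derivative to zero: Σxᵢ(yᵢ − βxᵢ)/9 − β/9 = 0, so β = Σxᵢyᵢ / (Σxᵢ² + σ²/τ²).
Σxᵢyᵢ = 6·8 + 4·5 + 5·7 + 2·3 + 3·4 = 121; Σxᵢ² = 90; σ²/τ² = 1.
β̂_MAP = 121 / (90 + 1) = 121/91 ≈ 1.330.

β̂_MAP = 1.330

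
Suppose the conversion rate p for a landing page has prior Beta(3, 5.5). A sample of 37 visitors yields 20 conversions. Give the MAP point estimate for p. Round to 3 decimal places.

Prior: Beta(3, 5.5).
Data: 20 successes in 37 trials. The binomial likelihood contributes p^20(1−p)^17, so the posterior is Beta(3+20, 5.5+17) = Beta(23, 22.5).
For Beta(a, b) with a, b > 1 the mode is (a−1)/(a+b−2) = 22/43.5 ≈ 0.506.

p̂_MAP = 0.506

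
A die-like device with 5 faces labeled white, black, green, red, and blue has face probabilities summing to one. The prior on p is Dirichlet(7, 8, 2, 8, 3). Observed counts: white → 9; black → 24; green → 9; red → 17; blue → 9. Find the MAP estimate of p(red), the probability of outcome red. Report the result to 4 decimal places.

MAP estimate of p(red) = 0.2637

The posterior is Dirichlet(αᵢ + nᵢ) = Dirichlet(16, 32, 11, 25, 12).
For a Dirichlet(a₁,…,a_K) with all aᵢ > 1, the mode has j-th component (aⱼ − 1)/(Σaᵢ − K).
Here Σaᵢ = 96 and K = 5, so p(red) = (25 − 1)/(96 − 5) = 24/91 ≈ 0.2637.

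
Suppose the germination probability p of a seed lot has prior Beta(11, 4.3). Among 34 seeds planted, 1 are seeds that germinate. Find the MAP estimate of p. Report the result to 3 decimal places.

Prior: Beta(11, 4.3).
Data: 1 success in 34 trials. The binomial likelihood contributes p(1−p)^33, so the posterior is Beta(11+1, 4.3+33) = Beta(12, 37.3).
For Beta(a, b) with a, b > 1 the mode is (a−1)/(a+b−2) = 11/47.3 ≈ 0.233.

p̂_MAP = 0.233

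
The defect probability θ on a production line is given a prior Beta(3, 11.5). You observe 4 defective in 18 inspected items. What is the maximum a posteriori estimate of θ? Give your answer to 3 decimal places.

Prior: Beta(3, 11.5).
Data: 4 successes in 18 trials. The binomial likelihood contributes θ^4(1−θ)^14, so the posterior is Beta(3+4, 11.5+14) = Beta(7, 25.5).
For Beta(a, b) with a, b > 1 the mode is (a−1)/(a+b−2) = 6/30.5 ≈ 0.197.

θ̂_MAP = 0.197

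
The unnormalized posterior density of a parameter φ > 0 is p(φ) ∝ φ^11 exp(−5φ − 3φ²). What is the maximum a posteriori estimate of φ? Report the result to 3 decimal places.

φ̂_MAP = 1.000

ℓ'(φ) = 11/φ − 5 − 6φ. Setting this to zero and multiplying by φ: 6φ² + 5φ − 11 = 0.
φ = (−5 + √(5² + 4·6·11)) / (2·6) = (−5 + √289) / 12 = (−5 + 17)/12 = 1.
ℓ''(φ) = −11/φ² − 6 < 0, confirming a maximum.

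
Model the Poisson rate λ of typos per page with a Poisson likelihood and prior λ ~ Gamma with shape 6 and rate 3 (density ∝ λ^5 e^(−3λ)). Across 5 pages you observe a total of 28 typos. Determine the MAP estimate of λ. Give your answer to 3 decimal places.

Σxᵢ = 28, n = 5.
Posterior ∝ λ^5e^(−3λ) · λ^28e^(−5λ) = λ^33e^(−8λ), i.e. Gamma(shape=34, rate=8).
The mode of a Gamma(a, b) with a ≥ 1 (shape–rate) is (a−1)/b = 33/8 ≈ 4.125.

λ̂_MAP = 4.125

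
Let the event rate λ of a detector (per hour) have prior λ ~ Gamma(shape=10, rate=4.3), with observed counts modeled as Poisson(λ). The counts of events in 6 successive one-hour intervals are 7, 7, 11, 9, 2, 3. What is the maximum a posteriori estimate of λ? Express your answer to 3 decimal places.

Σxᵢ = 7+7+11+9+2+3 = 39, with n = 6.
Posterior ∝ λ^9e^(−4.3λ) · λ^39e^(−6λ) = λ^48e^(−10.3λ), i.e. Gamma(shape=49, rate=10.3).
The mode of a Gamma(a, b) with a ≥ 1 (shape–rate) is (a−1)/b = 48/10.3 ≈ 4.660.

λ̂_MAP = 4.660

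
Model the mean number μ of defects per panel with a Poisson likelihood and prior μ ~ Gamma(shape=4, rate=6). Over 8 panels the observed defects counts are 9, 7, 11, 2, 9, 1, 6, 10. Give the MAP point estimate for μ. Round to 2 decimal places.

μ̂_MAP = 4.14

Σxᵢ = 9+7+11+2+9+1+6+10 = 55, with n = 8.
Posterior ∝ μ^3e^(−6μ) · μ^55e^(−8μ) = μ^58e^(−14μ), i.e. Gamma(shape=59, rate=14).
The mode of a Gamma(a, b) with a ≥ 1 (shape–rate) is (a−1)/b = 58/14 ≈ 4.14.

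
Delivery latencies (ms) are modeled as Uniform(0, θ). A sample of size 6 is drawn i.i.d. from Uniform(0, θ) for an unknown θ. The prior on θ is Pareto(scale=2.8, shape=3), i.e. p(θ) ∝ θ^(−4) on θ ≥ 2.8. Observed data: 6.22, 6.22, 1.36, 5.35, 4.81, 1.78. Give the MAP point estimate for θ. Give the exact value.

The Uniform(0, θ) likelihood is θ^(−n) for θ ≥ max(xᵢ), zero otherwise. Here max(xᵢ) = 6.22.
Posterior ∝ θ^(−4) · θ^(−6) = θ^(−10) on θ ≥ max(2.8, 6.22) = 6.22.
This density is strictly decreasing in θ, so the posterior mode lies at the lower boundary of the support.

θ̂_MAP = 6.22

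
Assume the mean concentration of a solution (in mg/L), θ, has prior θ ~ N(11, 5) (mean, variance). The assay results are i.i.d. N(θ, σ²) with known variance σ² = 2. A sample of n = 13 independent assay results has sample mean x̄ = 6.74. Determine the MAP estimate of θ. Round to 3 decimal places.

θ̂_MAP = 6.867

n = 13, x̄ = 6.74.
For a Normal prior and Normal likelihood with known variance, the posterior is Normal; its mode equals its mean, the precision-weighted average.
Prior precision 1/σ₀² = 1/5 = 0.2; data precision n/σ² = 13/2 = 6.5.
θ̂ = (0.2·11 + 6.5·6.74) / (0.2 + 6.5) = 46.01/6.7 = 4601/670 ≈ 6.867.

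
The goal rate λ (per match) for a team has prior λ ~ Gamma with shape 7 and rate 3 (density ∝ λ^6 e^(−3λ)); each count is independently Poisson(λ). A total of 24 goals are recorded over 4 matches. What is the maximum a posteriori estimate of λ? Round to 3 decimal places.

Σxᵢ = 24, n = 4.
Posterior ∝ λ^6e^(−3λ) · λ^24e^(−4λ) = λ^30e^(−7λ), i.e. Gamma(shape=31, rate=7).
The mode of a Gamma(a, b) with a ≥ 1 (shape–rate) is (a−1)/b = 30/7 ≈ 4.286.

λ̂_MAP = 4.286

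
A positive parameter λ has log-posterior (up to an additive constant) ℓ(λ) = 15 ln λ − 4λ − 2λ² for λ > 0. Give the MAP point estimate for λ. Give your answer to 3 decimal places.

λ̂_MAP = 1.500

ℓ'(λ) = 15/λ − 4 − 4λ. Setting this to zero and multiplying by λ: 4λ² + 4λ − 15 = 0.
λ = (−4 + √(4² + 4·4·15)) / (2·4) = (−4 + √256) / 8 = (−4 + 16)/8 = 3/2.
ℓ''(λ) = −15/λ² − 4 < 0, confirming a maximum.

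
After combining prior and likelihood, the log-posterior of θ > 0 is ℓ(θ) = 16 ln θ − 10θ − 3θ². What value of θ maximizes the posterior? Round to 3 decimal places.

ℓ'(θ) = 16/θ − 10 − 6θ. Setting this to zero and multiplying by θ: 6θ² + 10θ − 16 = 0.
θ = (−10 + √(10² + 4·6·16)) / (2·6) = (−10 + √484) / 12 = (−10 + 22)/12 = 1.
ℓ''(θ) = −16/θ² − 6 < 0, confirming a maximum.

θ̂_MAP = 1.000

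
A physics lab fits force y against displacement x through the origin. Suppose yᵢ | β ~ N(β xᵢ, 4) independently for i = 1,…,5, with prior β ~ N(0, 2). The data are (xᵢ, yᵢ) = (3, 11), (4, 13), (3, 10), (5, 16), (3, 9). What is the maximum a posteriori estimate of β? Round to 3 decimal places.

log p(β | y) = −Σ(yᵢ − βxᵢ)²/(2·4) − β²/(2·2) + const.
Setting the derivative to zero: Σxᵢ(yᵢ − βxᵢ)/4 − β/2 = 0, so β = Σxᵢyᵢ / (Σxᵢ² + σ²/τ²).
Σxᵢyᵢ = 3·11 + 4·13 + 3·10 + 5·16 + 3·9 = 222; Σxᵢ² = 68; σ²/τ² = 2.
β̂_MAP = 222 / (68 + 2) = 222/70 ≈ 3.171.

β̂_MAP = 3.171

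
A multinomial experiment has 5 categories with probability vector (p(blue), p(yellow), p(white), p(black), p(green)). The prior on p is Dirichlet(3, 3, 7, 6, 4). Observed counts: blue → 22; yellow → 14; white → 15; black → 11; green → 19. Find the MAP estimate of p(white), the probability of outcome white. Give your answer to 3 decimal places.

The posterior is Dirichlet(αᵢ + nᵢ) = Dirichlet(25, 17, 22, 17, 23).
For a Dirichlet(a₁,…,a_K) with all aᵢ > 1, the mode has j-th component (aⱼ − 1)/(Σaᵢ − K).
Here Σaᵢ = 104 and K = 5, so p(white) = (22 − 1)/(104 − 5) = 21/99 ≈ 0.212.

MAP estimate of p(white) = 0.212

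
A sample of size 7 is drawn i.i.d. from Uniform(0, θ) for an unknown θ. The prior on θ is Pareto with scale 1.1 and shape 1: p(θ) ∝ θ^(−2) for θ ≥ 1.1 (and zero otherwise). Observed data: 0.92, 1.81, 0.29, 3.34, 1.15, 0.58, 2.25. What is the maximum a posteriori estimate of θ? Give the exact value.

The Uniform(0, θ) likelihood is θ^(−n) for θ ≥ max(xᵢ), zero otherwise. Here max(xᵢ) = 3.34.
Posterior ∝ θ^(−2) · θ^(−7) = θ^(−9) on θ ≥ max(1.1, 3.34) = 3.34.
This density is strictly decreasing in θ, so the posterior mode lies at the lower boundary of the support.

θ̂_MAP = 3.34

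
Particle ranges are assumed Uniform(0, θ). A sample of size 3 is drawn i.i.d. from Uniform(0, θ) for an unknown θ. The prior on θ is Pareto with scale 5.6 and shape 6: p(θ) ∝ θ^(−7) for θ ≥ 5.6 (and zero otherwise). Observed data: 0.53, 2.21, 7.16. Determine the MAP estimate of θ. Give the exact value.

The Uniform(0, θ) likelihood is θ^(−n) for θ ≥ max(xᵢ), zero otherwise. Here max(xᵢ) = 7.16.
Posterior ∝ θ^(−7) · θ^(−3) = θ^(−10) on θ ≥ max(5.6, 7.16) = 7.16.
This density is strictly decreasing in θ, so the posterior mode lies at the lower boundary of the support.

θ̂_MAP = 7.16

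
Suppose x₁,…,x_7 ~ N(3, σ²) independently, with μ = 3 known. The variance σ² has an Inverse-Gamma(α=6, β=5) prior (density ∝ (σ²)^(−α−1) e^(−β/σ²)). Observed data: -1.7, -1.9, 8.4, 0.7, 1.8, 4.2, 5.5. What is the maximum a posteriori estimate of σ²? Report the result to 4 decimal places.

σ̂²_MAP = 4.7467

Sum of squared deviations about the known mean: SS = (-1.7−3)² + (-1.9−3)² + (8.4−3)² + (0.7−3)² + (1.8−3)² + (4.2−3)² + (5.5−3)² = 89.68.
The Normal likelihood contributes (σ²)^(−n/2) exp(−SS/(2σ²)), so the posterior is Inverse-Gamma(α + n/2, β + SS/2) = Inverse-Gamma(9.5, 49.84).
The mode of Inverse-Gamma(a, b) is b/(a+1) = 49.84/10.5 ≈ 4.7467.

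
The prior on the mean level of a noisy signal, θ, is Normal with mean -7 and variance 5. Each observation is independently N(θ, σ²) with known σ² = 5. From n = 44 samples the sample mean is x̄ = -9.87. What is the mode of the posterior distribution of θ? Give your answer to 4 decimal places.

n = 44, x̄ = -9.87.
For a Normal prior and Normal likelihood with known variance, the posterior is Normal; its mode equals its mean, the precision-weighted average.
Prior precision 1/σ₀² = 1/5 = 0.2; data precision n/σ² = 44/5 = 8.8.
θ̂ = (0.2·(-7) + 8.8·(-9.87)) / (0.2 + 8.8) = (-88.256)/9 = -11032/1125 ≈ -9.8062.

θ̂_MAP = -9.8062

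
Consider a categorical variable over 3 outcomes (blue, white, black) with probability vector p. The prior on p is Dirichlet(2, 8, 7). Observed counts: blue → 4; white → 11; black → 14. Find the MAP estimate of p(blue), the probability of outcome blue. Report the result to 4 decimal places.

The posterior is Dirichlet(αᵢ + nᵢ) = Dirichlet(6, 19, 21).
For a Dirichlet(a₁,…,a_K) with all aᵢ > 1, the mode has j-th component (aⱼ − 1)/(Σaᵢ − K).
Here Σaᵢ = 46 and K = 3, so p(blue) = (6 − 1)/(46 − 3) = 5/43 ≈ 0.1163.

MAP estimate of p(blue) = 0.1163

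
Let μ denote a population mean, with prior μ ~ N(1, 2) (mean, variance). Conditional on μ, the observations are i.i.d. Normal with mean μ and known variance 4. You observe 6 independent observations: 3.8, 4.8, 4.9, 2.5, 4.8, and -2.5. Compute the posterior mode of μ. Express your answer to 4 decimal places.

μ̂_MAP = 2.5375

n = 6; x̄ = (3.8 + 4.8 + 4.9 + 2.5 + 4.8 + (-2.5))/6 = 18.3/6 = 3.05.
For a Normal prior and Normal likelihood with known variance, the posterior is Normal; its mode equals its mean, the precision-weighted average.
Prior precision 1/σ₀² = 1/2 = 0.5; data precision n/σ² = 6/4 = 1.5.
μ̂ = (0.5·1 + 1.5·3.05) / (0.5 + 1.5) = 5.075/2 = 2.5375.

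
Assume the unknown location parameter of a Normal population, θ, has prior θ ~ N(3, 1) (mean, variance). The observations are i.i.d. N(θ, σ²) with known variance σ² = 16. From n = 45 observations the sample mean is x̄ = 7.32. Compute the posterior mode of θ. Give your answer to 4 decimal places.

n = 45, x̄ = 7.32.
For a Normal prior and Normal likelihood with known variance, the posterior is Normal; its mode equals its mean, the precision-weighted average.
Prior precision 1/σ₀² = 1/1 = 1; data precision n/σ² = 45/16 = 2.8125.
θ̂ = (1·3 + 2.8125·7.32) / (1 + 2.8125) = 23.5875/3.8125 = 1887/305 ≈ 6.1869.

θ̂_MAP = 6.1869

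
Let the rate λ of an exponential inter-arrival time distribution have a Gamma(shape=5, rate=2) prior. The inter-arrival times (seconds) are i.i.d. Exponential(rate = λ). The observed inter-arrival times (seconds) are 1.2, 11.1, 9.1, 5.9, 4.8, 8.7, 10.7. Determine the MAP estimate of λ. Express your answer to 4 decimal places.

λ̂_MAP = 0.2056

The Exponential(rate=λ) likelihood is ∝ λ^n e^(−λΣtᵢ). Here n = 7 and Σtᵢ = 1.2 + 11.1 + 9.1 + 5.9 + 4.8 + 8.7 + 10.7 = 51.5.
Posterior ∝ λ^4e^(−2λ) · λ^7e^(−51.5λ) = λ^11e^(−53.5λ), i.e. Gamma(12, 53.5).
Mode = (a−1)/b = 11/53.5 ≈ 0.2056.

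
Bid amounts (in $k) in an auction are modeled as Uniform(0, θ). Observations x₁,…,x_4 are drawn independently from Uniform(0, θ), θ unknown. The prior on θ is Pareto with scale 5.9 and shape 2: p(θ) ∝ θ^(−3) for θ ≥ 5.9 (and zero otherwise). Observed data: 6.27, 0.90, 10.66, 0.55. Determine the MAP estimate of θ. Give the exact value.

θ̂_MAP = 10.66

The Uniform(0, θ) likelihood is θ^(−n) for θ ≥ max(xᵢ), zero otherwise. Here max(xᵢ) = 10.66.
Posterior ∝ θ^(−3) · θ^(−4) = θ^(−7) on θ ≥ max(5.9, 10.66) = 10.66.
This density is strictly decreasing in θ, so the posterior mode lies at the lower boundary of the support.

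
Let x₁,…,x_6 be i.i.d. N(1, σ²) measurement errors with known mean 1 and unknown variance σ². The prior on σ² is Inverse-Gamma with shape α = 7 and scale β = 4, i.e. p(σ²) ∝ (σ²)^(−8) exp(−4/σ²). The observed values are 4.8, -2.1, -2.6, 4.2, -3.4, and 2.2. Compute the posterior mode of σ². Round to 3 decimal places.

σ̂²_MAP = 3.457

Sum of squared deviations about the known mean: SS = (4.8−1)² + (-2.1−1)² + (-2.6−1)² + (4.2−1)² + (-3.4−1)² + (2.2−1)² = 68.05.
The Normal likelihood contributes (σ²)^(−n/2) exp(−SS/(2σ²)), so the posterior is Inverse-Gamma(α + n/2, β + SS/2) = Inverse-Gamma(10, 38.025).
The mode of Inverse-Gamma(a, b) is b/(a+1) = 38.025/11 ≈ 3.457.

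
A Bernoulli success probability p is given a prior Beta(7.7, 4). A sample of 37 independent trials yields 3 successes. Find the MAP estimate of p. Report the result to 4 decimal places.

p̂_MAP = 0.2077

Prior: Beta(7.7, 4).
Data: 3 successes in 37 trials. The binomial likelihood contributes p^3(1−p)^34, so the posterior is Beta(7.7+3, 4+34) = Beta(10.7, 38).
For Beta(a, b) with a, b > 1 the mode is (a−1)/(a+b−2) = 9.7/46.7 ≈ 0.2077.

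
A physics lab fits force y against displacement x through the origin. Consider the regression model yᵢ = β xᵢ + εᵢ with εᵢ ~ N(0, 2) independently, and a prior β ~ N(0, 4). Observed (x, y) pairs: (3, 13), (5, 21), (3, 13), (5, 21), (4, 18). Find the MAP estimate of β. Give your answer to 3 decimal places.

β̂_MAP = 4.260

log p(β | y) = −Σ(yᵢ − βxᵢ)²/(2·2) − β²/(2·4) + const.
Setting the derivative to zero: Σxᵢ(yᵢ − βxᵢ)/2 − β/4 = 0, so β = Σxᵢyᵢ / (Σxᵢ² + σ²/τ²).
Σxᵢyᵢ = 3·13 + 5·21 + 3·13 + 5·21 + 4·18 = 360; Σxᵢ² = 84; σ²/τ² = 0.5.
β̂_MAP = 360 / (84 + 0.5) = 360/84.5 ≈ 4.260.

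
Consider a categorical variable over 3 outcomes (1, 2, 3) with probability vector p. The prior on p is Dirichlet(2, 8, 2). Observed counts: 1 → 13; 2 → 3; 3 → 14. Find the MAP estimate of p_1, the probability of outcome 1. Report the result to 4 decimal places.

MAP estimate: 0.3590

The posterior is Dirichlet(αᵢ + nᵢ) = Dirichlet(15, 11, 16).
For a Dirichlet(a₁,…,a_K) with all aᵢ > 1, the mode has j-th component (aⱼ − 1)/(Σaᵢ − K).
Here Σaᵢ = 42 and K = 3, so p_1 = (15 − 1)/(42 − 3) = 14/39 ≈ 0.3590.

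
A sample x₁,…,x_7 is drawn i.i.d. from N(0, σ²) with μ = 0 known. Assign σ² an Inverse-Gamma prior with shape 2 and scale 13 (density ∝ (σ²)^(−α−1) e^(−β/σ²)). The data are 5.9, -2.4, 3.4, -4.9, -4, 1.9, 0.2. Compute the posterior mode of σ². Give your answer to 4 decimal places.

σ̂²_MAP = 9.3685

Sum of squared deviations about the known mean: SS = (5.9−0)² + (-2.4−0)² + (3.4−0)² + (-4.9−0)² + (-4−0)² + (1.9−0)² + (0.2−0)² = 95.79.
The Normal likelihood contributes (σ²)^(−n/2) exp(−SS/(2σ²)), so the posterior is Inverse-Gamma(α + n/2, β + SS/2) = Inverse-Gamma(5.5, 60.895).
The mode of Inverse-Gamma(a, b) is b/(a+1) = 60.895/6.5 ≈ 9.3685.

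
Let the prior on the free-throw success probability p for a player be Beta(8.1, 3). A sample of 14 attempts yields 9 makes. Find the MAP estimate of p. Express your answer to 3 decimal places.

Prior: Beta(8.1, 3).
Data: 9 successes in 14 trials. The binomial likelihood contributes p^9(1−p)^5, so the posterior is Beta(8.1+9, 3+5) = Beta(17.1, 8).
For Beta(a, b) with a, b > 1 the mode is (a−1)/(a+b−2) = 16.1/23.1 ≈ 0.697.

p̂_MAP = 0.697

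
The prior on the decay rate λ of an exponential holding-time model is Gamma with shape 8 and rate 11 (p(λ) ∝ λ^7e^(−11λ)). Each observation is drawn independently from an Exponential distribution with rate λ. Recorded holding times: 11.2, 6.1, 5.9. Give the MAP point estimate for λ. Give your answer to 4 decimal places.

λ̂_MAP = 0.2924

The Exponential(rate=λ) likelihood is ∝ λ^n e^(−λΣtᵢ). Here n = 3 and Σtᵢ = 11.2 + 6.1 + 5.9 = 23.2.
Posterior ∝ λ^7e^(−11λ) · λ^3e^(−23.2λ) = λ^10e^(−34.2λ), i.e. Gamma(11, 34.2).
Mode = (a−1)/b = 10/34.2 ≈ 0.2924.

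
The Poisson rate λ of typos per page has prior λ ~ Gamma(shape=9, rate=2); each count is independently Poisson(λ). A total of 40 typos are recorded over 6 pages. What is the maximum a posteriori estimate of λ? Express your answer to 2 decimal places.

Σxᵢ = 40, n = 6.
Posterior ∝ λ^8e^(−2λ) · λ^40e^(−6λ) = λ^48e^(−8λ), i.e. Gamma(shape=49, rate=8).
The mode of a Gamma(a, b) with a ≥ 1 (shape–rate) is (a−1)/b = 48/8 ≈ 6.00.

λ̂_MAP = 6.00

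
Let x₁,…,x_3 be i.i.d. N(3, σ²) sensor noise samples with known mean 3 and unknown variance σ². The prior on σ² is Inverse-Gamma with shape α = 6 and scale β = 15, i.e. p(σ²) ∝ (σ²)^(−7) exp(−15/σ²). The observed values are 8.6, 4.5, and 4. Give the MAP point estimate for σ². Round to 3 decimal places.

σ̂²_MAP = 3.801

Sum of squared deviations about the known mean: SS = (8.6−3)² + (4.5−3)² + (4−3)² = 34.61.
The Normal likelihood contributes (σ²)^(−n/2) exp(−SS/(2σ²)), so the posterior is Inverse-Gamma(α + n/2, β + SS/2) = Inverse-Gamma(7.5, 32.305).
The mode of Inverse-Gamma(a, b) is b/(a+1) = 32.305/8.5 ≈ 3.801.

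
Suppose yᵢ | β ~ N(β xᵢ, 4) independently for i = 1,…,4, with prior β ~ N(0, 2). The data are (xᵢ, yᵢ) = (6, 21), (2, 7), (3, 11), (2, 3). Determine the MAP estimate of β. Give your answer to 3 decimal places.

β̂_MAP = 3.255

log p(β | y) = −Σ(yᵢ − βxᵢ)²/(2·4) − β²/(2·2) + const.
Setting the derivative to zero: Σxᵢ(yᵢ − βxᵢ)/4 − β/2 = 0, so β = Σxᵢyᵢ / (Σxᵢ² + σ²/τ²).
Σxᵢyᵢ = 6·21 + 2·7 + 3·11 + 2·3 = 179; Σxᵢ² = 53; σ²/τ² = 2.
β̂_MAP = 179 / (53 + 2) = 179/55 ≈ 3.255.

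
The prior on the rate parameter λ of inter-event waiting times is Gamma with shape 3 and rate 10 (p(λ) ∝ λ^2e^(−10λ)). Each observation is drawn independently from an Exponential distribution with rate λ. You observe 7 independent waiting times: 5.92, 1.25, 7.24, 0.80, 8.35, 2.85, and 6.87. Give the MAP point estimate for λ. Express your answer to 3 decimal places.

The Exponential(rate=λ) likelihood is ∝ λ^n e^(−λΣtᵢ). Here n = 7 and Σtᵢ = 5.92 + 1.25 + 7.24 + 0.80 + 8.35 + 2.85 + 6.87 = 33.28.
Posterior ∝ λ^2e^(−10λ) · λ^7e^(−33.28λ) = λ^9e^(−43.28λ), i.e. Gamma(10, 43.28).
Mode = (a−1)/b = 9/43.28 ≈ 0.208.

λ̂_MAP = 0.208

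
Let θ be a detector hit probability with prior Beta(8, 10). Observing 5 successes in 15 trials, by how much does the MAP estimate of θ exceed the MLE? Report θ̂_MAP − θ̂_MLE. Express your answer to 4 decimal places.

MAP − MLE = 0.0538

Posterior is Beta(13, 20); MAP = (13−1)/(33−2) = 12/31 ≈ 0.38710.
MLE ignores the prior: θ̂_MLE = k/n = 5/15 ≈ 0.33333.
Difference = 12/31 − 5/15 = 5/93 ≈ 0.0538.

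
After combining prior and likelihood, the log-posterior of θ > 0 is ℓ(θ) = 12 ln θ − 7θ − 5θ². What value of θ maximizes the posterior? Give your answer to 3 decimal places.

θ̂_MAP = 0.800

ℓ'(θ) = 12/θ − 7 − 10θ. Setting this to zero and multiplying by θ: 10θ² + 7θ − 12 = 0.
θ = (−7 + √(7² + 4·10·12)) / (2·10) = (−7 + √529) / 20 = (−7 + 23)/20 = 4/5.
ℓ''(θ) = −12/θ² − 10 < 0, confirming a maximum.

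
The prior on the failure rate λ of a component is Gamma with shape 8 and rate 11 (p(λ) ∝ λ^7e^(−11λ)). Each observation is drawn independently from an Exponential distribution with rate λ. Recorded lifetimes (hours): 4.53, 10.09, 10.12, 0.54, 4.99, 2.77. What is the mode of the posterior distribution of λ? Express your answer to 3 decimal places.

The Exponential(rate=λ) likelihood is ∝ λ^n e^(−λΣtᵢ). Here n = 6 and Σtᵢ = 4.53 + 10.09 + 10.12 + 0.54 + 4.99 + 2.77 = 33.04.
Posterior ∝ λ^7e^(−11λ) · λ^6e^(−33.04λ) = λ^13e^(−44.04λ), i.e. Gamma(14, 44.04).
Mode = (a−1)/b = 13/44.04 ≈ 0.295.

λ̂_MAP = 0.295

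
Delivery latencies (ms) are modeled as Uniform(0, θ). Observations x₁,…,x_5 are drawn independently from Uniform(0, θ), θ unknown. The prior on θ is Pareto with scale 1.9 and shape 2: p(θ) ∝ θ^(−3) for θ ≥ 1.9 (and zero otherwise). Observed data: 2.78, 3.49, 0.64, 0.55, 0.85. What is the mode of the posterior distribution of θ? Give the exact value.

The Uniform(0, θ) likelihood is θ^(−n) for θ ≥ max(xᵢ), zero otherwise. Here max(xᵢ) = 3.49.
Posterior ∝ θ^(−3) · θ^(−5) = θ^(−8) on θ ≥ max(1.9, 3.49) = 3.49.
This density is strictly decreasing in θ, so the posterior mode lies at the lower boundary of the support.

θ̂_MAP = 3.49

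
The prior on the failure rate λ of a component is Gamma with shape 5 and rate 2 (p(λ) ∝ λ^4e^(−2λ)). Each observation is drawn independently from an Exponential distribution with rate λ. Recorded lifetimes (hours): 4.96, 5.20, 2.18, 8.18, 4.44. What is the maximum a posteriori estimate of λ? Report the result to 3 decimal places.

λ̂_MAP = 0.334

The Exponential(rate=λ) likelihood is ∝ λ^n e^(−λΣtᵢ). Here n = 5 and Σtᵢ = 4.96 + 5.20 + 2.18 + 8.18 + 4.44 = 24.96.
Posterior ∝ λ^4e^(−2λ) · λ^5e^(−24.96λ) = λ^9e^(−26.96λ), i.e. Gamma(10, 26.96).
Mode = (a−1)/b = 9/26.96 ≈ 0.334.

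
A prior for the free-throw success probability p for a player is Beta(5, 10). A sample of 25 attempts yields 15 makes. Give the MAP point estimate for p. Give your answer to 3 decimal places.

p̂_MAP = 0.500

Prior: Beta(5, 10).
Data: 15 successes in 25 trials. The binomial likelihood contributes p^15(1−p)^10, so the posterior is Beta(5+15, 10+10) = Beta(20, 20).
For Beta(a, b) with a, b > 1 the mode is (a−1)/(a+b−2) = 19/38 ≈ 0.500.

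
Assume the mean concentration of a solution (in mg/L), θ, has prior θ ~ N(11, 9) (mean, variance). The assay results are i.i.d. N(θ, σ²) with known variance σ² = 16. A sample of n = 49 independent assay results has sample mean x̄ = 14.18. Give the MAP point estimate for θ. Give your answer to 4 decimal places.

θ̂_MAP = 14.0687

n = 49, x̄ = 14.18.
For a Normal prior and Normal likelihood with known variance, the posterior is Normal; its mode equals its mean, the precision-weighted average.
Prior precision 1/σ₀² = 1/9; data precision n/σ² = 49/16 = 3.0625.
θ̂ = ((1/9)·11 + 3.0625·14.18) / (1/9 + 3.0625) = (321469/7200)/(457/144) = 321469/22850 ≈ 14.0687.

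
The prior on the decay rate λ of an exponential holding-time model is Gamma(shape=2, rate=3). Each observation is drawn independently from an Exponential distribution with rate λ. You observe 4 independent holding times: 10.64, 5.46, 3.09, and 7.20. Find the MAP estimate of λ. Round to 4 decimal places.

The Exponential(rate=λ) likelihood is ∝ λ^n e^(−λΣtᵢ). Here n = 4 and Σtᵢ = 10.64 + 5.46 + 3.09 + 7.20 = 26.39.
Posterior ∝ λe^(−3λ) · λ^4e^(−26.39λ) = λ^5e^(−29.39λ), i.e. Gamma(6, 29.39).
Mode = (a−1)/b = 5/29.39 ≈ 0.1701.

λ̂_MAP = 0.1701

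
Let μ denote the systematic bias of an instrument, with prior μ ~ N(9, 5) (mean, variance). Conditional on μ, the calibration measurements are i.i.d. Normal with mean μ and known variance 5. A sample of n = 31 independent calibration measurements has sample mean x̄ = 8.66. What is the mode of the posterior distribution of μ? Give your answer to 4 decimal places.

n = 31, x̄ = 8.66.
For a Normal prior and Normal likelihood with known variance, the posterior is Normal; its mode equals its mean, the precision-weighted average.
Prior precision 1/σ₀² = 1/5 = 0.2; data precision n/σ² = 31/5 = 6.2.
μ̂ = (0.2·9 + 6.2·8.66) / (0.2 + 6.2) = 55.492/6.4 = 8.670625 ≈ 8.6706.

μ̂_MAP = 8.6706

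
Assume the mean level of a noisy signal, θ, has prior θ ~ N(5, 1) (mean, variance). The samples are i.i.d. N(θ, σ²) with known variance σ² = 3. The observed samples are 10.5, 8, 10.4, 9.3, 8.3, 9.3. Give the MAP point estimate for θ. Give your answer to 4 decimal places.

n = 6; x̄ = (10.5 + 8 + 10.4 + 9.3 + 8.3 + 9.3)/6 = 55.8/6 = 9.3.
For a Normal prior and Normal likelihood with known variance, the posterior is Normal; its mode equals its mean, the precision-weighted average.
Prior precision 1/σ₀² = 1/1 = 1; data precision n/σ² = 6/3 = 2.
θ̂ = (1·5 + 2·9.3) / (1 + 2) = 23.6/3 = 118/15 ≈ 7.8667.

θ̂_MAP = 7.8667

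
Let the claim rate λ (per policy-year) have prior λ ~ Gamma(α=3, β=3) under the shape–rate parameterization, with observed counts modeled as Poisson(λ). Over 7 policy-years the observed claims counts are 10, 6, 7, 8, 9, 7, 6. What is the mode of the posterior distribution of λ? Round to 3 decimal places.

λ̂_MAP = 5.500

Σxᵢ = 10+6+7+8+9+7+6 = 53, with n = 7.
Posterior ∝ λ^2e^(−3λ) · λ^53e^(−7λ) = λ^55e^(−10λ), i.e. Gamma(shape=56, rate=10).
The mode of a Gamma(a, b) with a ≥ 1 (shape–rate) is (a−1)/b = 55/10 ≈ 5.500.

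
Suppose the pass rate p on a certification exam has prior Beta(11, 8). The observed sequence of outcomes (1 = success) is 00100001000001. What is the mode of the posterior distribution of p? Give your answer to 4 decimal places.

Prior: Beta(11, 8).
Data: 3 successes in 14 trials (from the sequence). The binomial likelihood contributes p^3(1−p)^11, so the posterior is Beta(11+3, 8+11) = Beta(14, 19).
For Beta(a, b) with a, b > 1 the mode is (a−1)/(a+b−2) = 13/31 ≈ 0.4194.

p̂_MAP = 0.4194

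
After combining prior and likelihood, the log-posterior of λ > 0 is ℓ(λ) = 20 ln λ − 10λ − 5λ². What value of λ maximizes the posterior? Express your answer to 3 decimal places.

ℓ'(λ) = 20/λ − 10 − 10λ. Setting this to zero and multiplying by λ: 10λ² + 10λ − 20 = 0.
λ = (−10 + √(10² + 4·10·20)) / (2·10) = (−10 + √900) / 20 = (−10 + 30)/20 = 1.
ℓ''(λ) = −20/λ² − 10 < 0, confirming a maximum.

λ̂_MAP = 1.000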